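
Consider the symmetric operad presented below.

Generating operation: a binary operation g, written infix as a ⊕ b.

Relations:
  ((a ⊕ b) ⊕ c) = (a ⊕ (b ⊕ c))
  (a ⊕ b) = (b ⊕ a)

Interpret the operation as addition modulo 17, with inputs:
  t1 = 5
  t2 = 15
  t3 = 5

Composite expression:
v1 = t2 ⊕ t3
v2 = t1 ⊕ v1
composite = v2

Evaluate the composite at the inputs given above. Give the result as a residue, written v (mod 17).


(t2 ⊕ t3) = 3
(t1 ⊕ (t2 ⊕ t3)) = 8

8 (mod 17)


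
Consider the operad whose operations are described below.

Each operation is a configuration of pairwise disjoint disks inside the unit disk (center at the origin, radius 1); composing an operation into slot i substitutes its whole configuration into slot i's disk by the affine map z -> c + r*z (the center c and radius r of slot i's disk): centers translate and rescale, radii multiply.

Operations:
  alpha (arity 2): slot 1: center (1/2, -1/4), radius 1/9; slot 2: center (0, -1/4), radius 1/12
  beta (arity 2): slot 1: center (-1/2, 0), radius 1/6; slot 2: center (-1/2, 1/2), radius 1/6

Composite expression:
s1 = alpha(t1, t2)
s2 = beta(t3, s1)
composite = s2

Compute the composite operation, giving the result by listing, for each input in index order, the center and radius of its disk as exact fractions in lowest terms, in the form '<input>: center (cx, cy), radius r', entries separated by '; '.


t1: center (-5/12, 11/24), radius 1/54; t2: center (-1/2, 11/24), radius 1/72; t3: center (-1/2, 0), radius 1/6

Only the slot chain above each t matters under beta; compose those maps.
for t3, the 1-step affine chain lands on center (-1/2, 0), radius 1/6
for t1, the 2-step affine chain lands on center (-5/12, 11/24), radius 1/54
for t2, the 2-step affine chain lands on center (-1/2, 11/24), radius 1/72


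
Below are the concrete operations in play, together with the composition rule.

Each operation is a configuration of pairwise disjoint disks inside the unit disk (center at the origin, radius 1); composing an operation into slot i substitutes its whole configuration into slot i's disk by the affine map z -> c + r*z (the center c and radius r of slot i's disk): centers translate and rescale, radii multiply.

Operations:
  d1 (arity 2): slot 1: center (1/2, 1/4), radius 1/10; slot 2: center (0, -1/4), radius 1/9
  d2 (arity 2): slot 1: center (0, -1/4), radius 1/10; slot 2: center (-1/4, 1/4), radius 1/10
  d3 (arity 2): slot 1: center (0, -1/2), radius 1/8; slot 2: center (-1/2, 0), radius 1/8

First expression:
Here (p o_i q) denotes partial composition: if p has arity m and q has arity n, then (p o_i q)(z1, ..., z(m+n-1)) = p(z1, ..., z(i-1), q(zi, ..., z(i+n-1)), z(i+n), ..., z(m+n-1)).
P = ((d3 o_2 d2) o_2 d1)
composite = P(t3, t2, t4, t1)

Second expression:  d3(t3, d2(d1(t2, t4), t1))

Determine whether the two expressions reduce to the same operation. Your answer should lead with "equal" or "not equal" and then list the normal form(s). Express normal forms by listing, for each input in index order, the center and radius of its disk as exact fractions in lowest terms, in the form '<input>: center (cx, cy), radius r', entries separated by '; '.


equal: each reduces to t1: center (-17/32, 1/32), radius 1/80; t2: center (-79/160, -9/320), radius 1/800; t3: center (0, -1/2), radius 1/8; t4: center (-1/2, -11/320), radius 1/720

In normal form, the first expression is t1: center (-17/32, 1/32), radius 1/80; t2: center (-79/160, -9/320), radius 1/800; t3: center (0, -1/2), radius 1/8; t4: center (-1/2, -11/320), radius 1/720
In normal form, the second expression is t1: center (-17/32, 1/32), radius 1/80; t2: center (-79/160, -9/320), radius 1/800; t3: center (0, -1/2), radius 1/8; t4: center (-1/2, -11/320), radius 1/720
Identical normal forms: equal.


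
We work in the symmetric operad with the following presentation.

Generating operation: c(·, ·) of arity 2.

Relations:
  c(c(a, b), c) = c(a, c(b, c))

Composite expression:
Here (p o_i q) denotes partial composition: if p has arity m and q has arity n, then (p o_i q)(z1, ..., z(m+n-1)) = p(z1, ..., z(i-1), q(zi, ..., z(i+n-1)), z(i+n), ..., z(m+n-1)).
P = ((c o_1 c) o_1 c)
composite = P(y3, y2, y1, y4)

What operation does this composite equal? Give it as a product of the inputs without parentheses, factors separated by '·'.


y3 · y2 · y1 · y4

Associativity of c dissolves the nesting; only the y-input order survives.
c(y3, y2) unparenthesizes to y3 · y2
c(c(y3, y2), y1) unparenthesizes to y3 · y2 · y1
c(c(c(y3, y2), y1), y4) unparenthesizes to y3 · y2 · y1 · y4


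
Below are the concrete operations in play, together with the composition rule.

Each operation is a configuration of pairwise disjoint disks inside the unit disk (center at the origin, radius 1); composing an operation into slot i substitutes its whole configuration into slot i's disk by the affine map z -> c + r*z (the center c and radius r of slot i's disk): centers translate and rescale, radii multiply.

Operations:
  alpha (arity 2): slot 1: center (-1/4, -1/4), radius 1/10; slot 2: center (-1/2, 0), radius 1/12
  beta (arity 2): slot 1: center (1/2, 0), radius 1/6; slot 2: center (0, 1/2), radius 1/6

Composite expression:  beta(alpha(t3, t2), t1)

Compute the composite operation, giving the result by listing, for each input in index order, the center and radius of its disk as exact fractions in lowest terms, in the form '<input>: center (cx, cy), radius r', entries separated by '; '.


Each t-disk chains the slot maps above it in beta; radii multiply.
t3 passes through 2 substitutions, ending at center (11/24, -1/24), radius 1/60
t2 passes through 2 substitutions, ending at center (5/12, 0), radius 1/72
t1 passes through 1 substitution, ending at center (0, 1/2), radius 1/6

t1: center (0, 1/2), radius 1/6; t2: center (5/12, 0), radius 1/72; t3: center (11/24, -1/24), radius 1/60


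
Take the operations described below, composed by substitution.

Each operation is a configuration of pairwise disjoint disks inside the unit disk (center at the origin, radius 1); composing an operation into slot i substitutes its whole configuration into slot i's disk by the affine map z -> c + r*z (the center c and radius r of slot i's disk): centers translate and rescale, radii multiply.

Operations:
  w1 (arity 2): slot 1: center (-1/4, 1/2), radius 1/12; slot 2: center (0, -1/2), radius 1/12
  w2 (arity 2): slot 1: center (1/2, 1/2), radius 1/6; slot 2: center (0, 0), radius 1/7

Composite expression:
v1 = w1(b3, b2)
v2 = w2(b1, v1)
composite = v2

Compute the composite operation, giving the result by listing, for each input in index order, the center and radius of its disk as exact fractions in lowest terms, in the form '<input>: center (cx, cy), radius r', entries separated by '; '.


Only the slot chain above each b matters under w2; compose those maps.
b1: after 1 affine step, its disk has center (1/2, 1/2), radius 1/6
b3: after 2 affine steps, its disk has center (-1/28, 1/14), radius 1/84
b2: after 2 affine steps, its disk has center (0, -1/14), radius 1/84

b1: center (1/2, 1/2), radius 1/6; b2: center (0, -1/14), radius 1/84; b3: center (-1/28, 1/14), radius 1/84


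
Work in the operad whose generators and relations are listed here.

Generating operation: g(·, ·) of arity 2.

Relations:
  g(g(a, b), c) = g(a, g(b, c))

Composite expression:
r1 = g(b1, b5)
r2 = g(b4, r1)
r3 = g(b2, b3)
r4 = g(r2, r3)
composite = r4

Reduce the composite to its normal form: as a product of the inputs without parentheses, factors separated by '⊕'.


b4 ⊕ b1 ⊕ b5 ⊕ b2 ⊕ b3


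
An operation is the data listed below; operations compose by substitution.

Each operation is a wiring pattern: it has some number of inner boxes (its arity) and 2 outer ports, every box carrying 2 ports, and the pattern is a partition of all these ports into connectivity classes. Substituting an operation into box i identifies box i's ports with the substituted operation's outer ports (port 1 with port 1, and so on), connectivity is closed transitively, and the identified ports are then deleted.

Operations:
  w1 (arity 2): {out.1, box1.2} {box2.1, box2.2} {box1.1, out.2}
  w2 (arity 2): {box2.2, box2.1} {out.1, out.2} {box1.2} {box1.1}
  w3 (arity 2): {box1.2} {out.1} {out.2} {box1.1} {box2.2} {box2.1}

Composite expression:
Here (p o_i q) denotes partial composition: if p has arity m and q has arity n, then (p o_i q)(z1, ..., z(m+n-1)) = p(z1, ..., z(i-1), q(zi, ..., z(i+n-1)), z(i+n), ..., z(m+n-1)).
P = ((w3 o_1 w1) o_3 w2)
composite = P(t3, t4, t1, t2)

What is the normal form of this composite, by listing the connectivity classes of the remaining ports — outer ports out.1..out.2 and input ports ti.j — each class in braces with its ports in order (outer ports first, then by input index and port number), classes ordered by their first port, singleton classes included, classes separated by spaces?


{out.1} {out.2} {t1.1} {t1.2} {t2.1, t2.2} {t3.1} {t3.2} {t4.1, t4.2}

Connectivity passes through glued w3-boundaries; trace each wire chain.
after w1, the pattern on (t3, t4) reads {out.1, t3.2} {out.2, t3.1} {t4.1, t4.2} (out.j = its outer ports)
after w2, the pattern on (t1, t2) reads {out.1, out.2} {t1.1} {t1.2} {t2.1, t2.2} (out.j = its outer ports)
after w3, the pattern on (t3, t4, t1, t2) reads {out.1} {out.2} {t1.1} {t1.2} {t2.1, t2.2} {t3.1} {t3.2} {t4.1, t4.2} (out.j = its outer ports)


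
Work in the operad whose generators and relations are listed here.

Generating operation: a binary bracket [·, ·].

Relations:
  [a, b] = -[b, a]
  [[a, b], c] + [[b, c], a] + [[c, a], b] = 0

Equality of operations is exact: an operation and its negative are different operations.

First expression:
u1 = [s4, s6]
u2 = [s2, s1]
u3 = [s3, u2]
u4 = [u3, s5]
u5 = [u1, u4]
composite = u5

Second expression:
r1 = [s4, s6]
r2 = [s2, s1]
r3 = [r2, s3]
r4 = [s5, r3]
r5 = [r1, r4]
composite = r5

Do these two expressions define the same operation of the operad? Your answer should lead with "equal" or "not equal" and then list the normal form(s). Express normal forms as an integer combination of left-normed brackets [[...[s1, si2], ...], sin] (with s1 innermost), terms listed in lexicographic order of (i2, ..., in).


equal; the common form is -[[[[[s1, s2], s3], s5], s4], s6] + [[[[[s1, s2], s3], s5], s6], s4]

Reducing the first expression gives -[[[[[s1, s2], s3], s5], s4], s6] + [[[[[s1, s2], s3], s5], s6], s4]
Reducing the second expression gives -[[[[[s1, s2], s3], s5], s4], s6] + [[[[[s1, s2], s3], s5], s6], s4]
One common form — equal.


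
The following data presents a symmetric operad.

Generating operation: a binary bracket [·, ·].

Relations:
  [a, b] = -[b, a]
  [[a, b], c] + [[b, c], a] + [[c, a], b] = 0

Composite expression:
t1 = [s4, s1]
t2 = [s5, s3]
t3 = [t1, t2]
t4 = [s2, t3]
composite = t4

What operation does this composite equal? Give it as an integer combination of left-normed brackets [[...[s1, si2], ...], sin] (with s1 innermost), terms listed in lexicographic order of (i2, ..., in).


-[[[[s1, s4], s3], s5], s2] + [[[[s1, s4], s5], s3], s2]

Expand each bracket as ab - ba; the s1-initial words give the coefficients.
Composite bracket: [s2, [[s4, s1], [s5, s3]]]
Applying ab - ba throughout gives 16 signed words (2^4 = 16).
The s1-initial words carry the normal form:
  sign of s1s4s3s5s2 is -1, so it contributes -[[[[s1, s4], s3], s5], s2]
  sign of s1s4s5s3s2 is +1, so it contributes +[[[[s1, s4], s5], s3], s2]


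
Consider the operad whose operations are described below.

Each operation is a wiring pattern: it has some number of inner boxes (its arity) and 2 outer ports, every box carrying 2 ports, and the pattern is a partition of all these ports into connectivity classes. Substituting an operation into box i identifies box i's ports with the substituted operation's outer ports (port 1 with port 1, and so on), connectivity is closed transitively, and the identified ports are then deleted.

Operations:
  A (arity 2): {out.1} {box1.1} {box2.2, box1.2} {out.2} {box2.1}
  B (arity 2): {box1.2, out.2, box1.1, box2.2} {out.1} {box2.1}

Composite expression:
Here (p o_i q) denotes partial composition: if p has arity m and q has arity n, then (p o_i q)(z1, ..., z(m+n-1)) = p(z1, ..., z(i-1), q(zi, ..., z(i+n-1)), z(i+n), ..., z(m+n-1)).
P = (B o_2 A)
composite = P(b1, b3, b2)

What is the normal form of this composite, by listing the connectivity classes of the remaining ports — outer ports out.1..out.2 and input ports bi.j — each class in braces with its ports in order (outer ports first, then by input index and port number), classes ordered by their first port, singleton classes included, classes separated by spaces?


Treat the ports identified at B as solder joints: merge, then drop.
the subtree at A composes to {out.1} {out.2} {b2.1} {b2.2, b3.2} {b3.1} on (b3, b2); out.j = own outer ports
the subtree at B composes to {out.1} {out.2, b1.1, b1.2} {b2.1} {b2.2, b3.2} {b3.1} on (b1, b3, b2); out.j = own outer ports

{out.1} {out.2, b1.1, b1.2} {b2.1} {b2.2, b3.2} {b3.1}


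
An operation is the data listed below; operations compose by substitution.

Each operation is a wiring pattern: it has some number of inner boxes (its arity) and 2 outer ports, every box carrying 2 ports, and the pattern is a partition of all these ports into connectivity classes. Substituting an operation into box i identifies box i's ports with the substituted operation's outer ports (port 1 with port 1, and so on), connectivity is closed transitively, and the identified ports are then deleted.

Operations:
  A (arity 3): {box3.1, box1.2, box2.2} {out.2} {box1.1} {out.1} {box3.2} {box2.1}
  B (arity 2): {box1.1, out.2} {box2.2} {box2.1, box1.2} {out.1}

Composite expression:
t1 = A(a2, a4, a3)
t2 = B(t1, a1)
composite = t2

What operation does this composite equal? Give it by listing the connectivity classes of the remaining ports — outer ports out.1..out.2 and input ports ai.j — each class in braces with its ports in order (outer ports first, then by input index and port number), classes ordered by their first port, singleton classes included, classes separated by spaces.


{out.1} {out.2} {a1.1} {a1.2} {a2.1} {a2.2, a3.1, a4.2} {a3.2} {a4.1}


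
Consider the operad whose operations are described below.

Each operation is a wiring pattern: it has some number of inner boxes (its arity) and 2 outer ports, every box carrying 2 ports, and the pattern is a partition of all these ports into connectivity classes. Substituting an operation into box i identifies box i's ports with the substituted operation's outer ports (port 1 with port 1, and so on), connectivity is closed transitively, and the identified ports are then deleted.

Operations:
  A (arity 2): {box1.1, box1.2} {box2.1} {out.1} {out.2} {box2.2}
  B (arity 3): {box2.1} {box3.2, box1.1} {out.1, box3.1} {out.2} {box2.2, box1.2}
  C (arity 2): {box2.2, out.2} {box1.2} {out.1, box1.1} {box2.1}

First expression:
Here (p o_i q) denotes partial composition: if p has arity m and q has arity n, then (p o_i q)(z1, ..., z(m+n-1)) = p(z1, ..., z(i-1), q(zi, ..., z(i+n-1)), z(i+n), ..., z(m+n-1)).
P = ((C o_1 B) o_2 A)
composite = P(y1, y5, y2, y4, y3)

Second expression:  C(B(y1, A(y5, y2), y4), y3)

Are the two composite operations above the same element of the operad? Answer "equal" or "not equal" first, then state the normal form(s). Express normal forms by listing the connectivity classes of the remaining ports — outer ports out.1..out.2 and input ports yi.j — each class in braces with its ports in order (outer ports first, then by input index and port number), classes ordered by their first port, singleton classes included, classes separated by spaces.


The first expression, normalized: {out.1, y4.1} {out.2, y3.2} {y1.1, y4.2} {y1.2} {y2.1} {y2.2} {y3.1} {y5.1, y5.2}
The second expression, normalized: {out.1, y4.1} {out.2, y3.2} {y1.1, y4.2} {y1.2} {y2.1} {y2.2} {y3.1} {y5.1, y5.2}
Same normal form: equal.

equal; the common form is {out.1, y4.1} {out.2, y3.2} {y1.1, y4.2} {y1.2} {y2.1} {y2.2} {y3.1} {y5.1, y5.2}


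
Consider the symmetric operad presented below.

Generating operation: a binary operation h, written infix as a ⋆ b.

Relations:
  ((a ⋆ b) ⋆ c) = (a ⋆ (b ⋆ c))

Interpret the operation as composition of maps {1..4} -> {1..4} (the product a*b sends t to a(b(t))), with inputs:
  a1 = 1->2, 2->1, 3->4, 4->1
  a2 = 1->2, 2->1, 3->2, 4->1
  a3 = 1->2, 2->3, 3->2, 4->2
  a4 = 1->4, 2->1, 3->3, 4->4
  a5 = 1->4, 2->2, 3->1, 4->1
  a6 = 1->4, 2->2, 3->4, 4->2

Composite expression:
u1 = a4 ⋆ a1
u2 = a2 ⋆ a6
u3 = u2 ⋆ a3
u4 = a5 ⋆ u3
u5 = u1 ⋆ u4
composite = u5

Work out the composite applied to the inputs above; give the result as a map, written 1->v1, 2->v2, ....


1->4, 2->4, 3->4, 4->4

(a4 ⋆ a1) = 1->1, 2->4, 3->4, 4->4
(a2 ⋆ a6) = 1->1, 2->1, 3->1, 4->1
((a2 ⋆ a6) ⋆ a3) = 1->1, 2->1, 3->1, 4->1
(a5 ⋆ ((a2 ⋆ a6) ⋆ a3)) = 1->4, 2->4, 3->4, 4->4
((a4 ⋆ a1) ⋆ (a5 ⋆ ((a2 ⋆ a6) ⋆ a3))) = 1->4, 2->4, 3->4, 4->4


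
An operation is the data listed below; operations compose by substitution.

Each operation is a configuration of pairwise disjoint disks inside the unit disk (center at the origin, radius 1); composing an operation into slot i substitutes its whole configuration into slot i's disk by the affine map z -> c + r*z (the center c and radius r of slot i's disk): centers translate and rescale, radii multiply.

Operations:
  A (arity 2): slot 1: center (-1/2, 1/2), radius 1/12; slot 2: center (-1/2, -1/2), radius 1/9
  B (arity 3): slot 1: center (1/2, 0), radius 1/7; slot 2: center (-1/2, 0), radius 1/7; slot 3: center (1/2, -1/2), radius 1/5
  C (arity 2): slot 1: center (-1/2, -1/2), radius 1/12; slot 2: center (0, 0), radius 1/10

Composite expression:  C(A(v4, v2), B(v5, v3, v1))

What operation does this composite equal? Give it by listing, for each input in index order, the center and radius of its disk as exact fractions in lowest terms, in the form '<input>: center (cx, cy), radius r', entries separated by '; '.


v1: center (1/20, -1/20), radius 1/50; v2: center (-13/24, -13/24), radius 1/108; v3: center (-1/20, 0), radius 1/70; v4: center (-13/24, -11/24), radius 1/144; v5: center (1/20, 0), radius 1/70

Below C, radii multiply path by path; the v-disk centers shift.
tracing v4 down its 2-map path: center (-13/24, -11/24), radius 1/144
tracing v2 down its 2-map path: center (-13/24, -13/24), radius 1/108
tracing v5 down its 2-map path: center (1/20, 0), radius 1/70
tracing v3 down its 2-map path: center (-1/20, 0), radius 1/70
tracing v1 down its 2-map path: center (1/20, -1/20), radius 1/50


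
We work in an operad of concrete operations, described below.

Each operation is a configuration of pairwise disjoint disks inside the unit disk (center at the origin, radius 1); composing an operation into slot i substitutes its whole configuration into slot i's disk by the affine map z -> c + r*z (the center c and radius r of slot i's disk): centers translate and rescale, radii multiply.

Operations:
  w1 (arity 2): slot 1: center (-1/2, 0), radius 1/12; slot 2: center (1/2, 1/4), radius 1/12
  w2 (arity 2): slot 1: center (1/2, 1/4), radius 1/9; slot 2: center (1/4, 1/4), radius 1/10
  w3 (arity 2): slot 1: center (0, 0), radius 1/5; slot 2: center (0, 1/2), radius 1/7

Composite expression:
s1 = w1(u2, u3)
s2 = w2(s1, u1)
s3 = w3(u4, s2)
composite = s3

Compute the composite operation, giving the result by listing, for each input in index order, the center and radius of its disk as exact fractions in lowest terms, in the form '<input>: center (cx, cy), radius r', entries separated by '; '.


Follow each u-input down from w3: c' goes to c + r*c', radius to r*r'.
for u4, the 1-step affine chain lands on center (0, 0), radius 1/5
for u2, the 3-step affine chain lands on center (4/63, 15/28), radius 1/756
for u3, the 3-step affine chain lands on center (5/63, 34/63), radius 1/756
for u1, the 2-step affine chain lands on center (1/28, 15/28), radius 1/70

u1: center (1/28, 15/28), radius 1/70; u2: center (4/63, 15/28), radius 1/756; u3: center (5/63, 34/63), radius 1/756; u4: center (0, 0), radius 1/5


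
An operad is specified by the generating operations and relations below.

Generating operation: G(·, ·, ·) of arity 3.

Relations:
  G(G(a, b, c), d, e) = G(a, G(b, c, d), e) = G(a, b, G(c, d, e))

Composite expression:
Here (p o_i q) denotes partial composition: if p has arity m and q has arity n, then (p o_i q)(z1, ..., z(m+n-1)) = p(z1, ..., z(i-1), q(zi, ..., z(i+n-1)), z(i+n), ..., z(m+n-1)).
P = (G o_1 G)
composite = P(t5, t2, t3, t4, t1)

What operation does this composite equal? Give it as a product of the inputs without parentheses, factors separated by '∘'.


Key point: G is associative — brackets drop, the t-order remains.
G(t5, t2, t3) unparenthesizes to t5 ∘ t2 ∘ t3
G(G(t5, t2, t3), t4, t1) unparenthesizes to t5 ∘ t2 ∘ t3 ∘ t4 ∘ t1

t5 ∘ t2 ∘ t3 ∘ t4 ∘ t1


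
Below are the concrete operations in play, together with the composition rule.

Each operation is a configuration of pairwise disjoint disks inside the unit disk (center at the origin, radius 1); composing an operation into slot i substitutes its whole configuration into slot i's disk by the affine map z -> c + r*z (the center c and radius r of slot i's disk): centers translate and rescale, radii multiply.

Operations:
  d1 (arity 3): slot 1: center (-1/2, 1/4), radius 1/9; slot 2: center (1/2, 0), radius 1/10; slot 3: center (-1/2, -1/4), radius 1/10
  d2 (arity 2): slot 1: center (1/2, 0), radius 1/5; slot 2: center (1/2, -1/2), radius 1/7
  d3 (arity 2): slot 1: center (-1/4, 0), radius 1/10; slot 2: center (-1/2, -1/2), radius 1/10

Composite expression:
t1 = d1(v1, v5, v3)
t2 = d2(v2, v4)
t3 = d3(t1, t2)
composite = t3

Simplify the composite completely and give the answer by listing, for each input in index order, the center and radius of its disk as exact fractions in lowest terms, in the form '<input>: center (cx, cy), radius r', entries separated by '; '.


v1: center (-3/10, 1/40), radius 1/90; v2: center (-9/20, -1/2), radius 1/50; v3: center (-3/10, -1/40), radius 1/100; v4: center (-9/20, -11/20), radius 1/70; v5: center (-1/5, 0), radius 1/100

Only the slot chain above each v matters under d3; compose those maps.
input v1: composing its 2 substitution steps yields center (-3/10, 1/40), radius 1/90
input v5: composing its 2 substitution steps yields center (-1/5, 0), radius 1/100
input v3: composing its 2 substitution steps yields center (-3/10, -1/40), radius 1/100
input v2: composing its 2 substitution steps yields center (-9/20, -1/2), radius 1/50
input v4: composing its 2 substitution steps yields center (-9/20, -11/20), radius 1/70


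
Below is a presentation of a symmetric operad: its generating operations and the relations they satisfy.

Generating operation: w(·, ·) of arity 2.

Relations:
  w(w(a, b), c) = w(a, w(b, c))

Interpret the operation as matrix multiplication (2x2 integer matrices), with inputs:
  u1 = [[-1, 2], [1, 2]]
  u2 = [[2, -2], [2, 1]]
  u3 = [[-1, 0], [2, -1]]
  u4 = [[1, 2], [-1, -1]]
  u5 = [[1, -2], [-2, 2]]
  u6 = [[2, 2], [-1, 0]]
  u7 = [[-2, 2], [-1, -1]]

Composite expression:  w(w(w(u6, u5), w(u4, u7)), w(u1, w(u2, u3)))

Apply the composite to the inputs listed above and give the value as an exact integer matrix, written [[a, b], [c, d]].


w(u6, u5) = [[-2, 0], [-1, 2]]
w(u4, u7) = [[-4, 0], [3, -1]]
w(w(u6, u5), w(u4, u7)) = [[8, 0], [10, -2]]
w(u2, u3) = [[-6, 2], [0, -1]]
w(u1, w(u2, u3)) = [[6, -4], [-6, 0]]
w(w(w(u6, u5), w(u4, u7)), w(u1, w(u2, u3))) = [[48, -32], [72, -40]]

[[48, -32], [72, -40]]


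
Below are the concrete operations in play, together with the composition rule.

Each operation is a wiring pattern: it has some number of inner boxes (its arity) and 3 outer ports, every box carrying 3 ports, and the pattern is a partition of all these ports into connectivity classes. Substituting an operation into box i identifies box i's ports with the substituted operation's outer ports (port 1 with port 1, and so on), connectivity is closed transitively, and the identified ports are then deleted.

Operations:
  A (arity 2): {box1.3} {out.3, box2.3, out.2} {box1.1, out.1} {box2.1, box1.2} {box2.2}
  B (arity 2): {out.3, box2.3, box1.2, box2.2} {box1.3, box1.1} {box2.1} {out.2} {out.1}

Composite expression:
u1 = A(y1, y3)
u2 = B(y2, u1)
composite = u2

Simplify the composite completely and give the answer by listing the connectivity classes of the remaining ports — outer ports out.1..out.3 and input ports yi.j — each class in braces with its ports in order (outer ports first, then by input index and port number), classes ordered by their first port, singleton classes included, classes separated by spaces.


Connectivity passes through glued B-boundaries; trace each wire chain.
through A, on inputs (y1, y3): {out.1, y1.1} {out.2, out.3, y3.3} {y1.2, y3.1} {y1.3} {y3.2} (out.j = stage outer ports)
through B, on inputs (y2, y1, y3): {out.1} {out.2} {out.3, y2.2, y3.3} {y1.1} {y1.2, y3.1} {y1.3} {y2.1, y2.3} {y3.2} (out.j = stage outer ports)

{out.1} {out.2} {out.3, y2.2, y3.3} {y1.1} {y1.2, y3.1} {y1.3} {y2.1, y2.3} {y3.2}


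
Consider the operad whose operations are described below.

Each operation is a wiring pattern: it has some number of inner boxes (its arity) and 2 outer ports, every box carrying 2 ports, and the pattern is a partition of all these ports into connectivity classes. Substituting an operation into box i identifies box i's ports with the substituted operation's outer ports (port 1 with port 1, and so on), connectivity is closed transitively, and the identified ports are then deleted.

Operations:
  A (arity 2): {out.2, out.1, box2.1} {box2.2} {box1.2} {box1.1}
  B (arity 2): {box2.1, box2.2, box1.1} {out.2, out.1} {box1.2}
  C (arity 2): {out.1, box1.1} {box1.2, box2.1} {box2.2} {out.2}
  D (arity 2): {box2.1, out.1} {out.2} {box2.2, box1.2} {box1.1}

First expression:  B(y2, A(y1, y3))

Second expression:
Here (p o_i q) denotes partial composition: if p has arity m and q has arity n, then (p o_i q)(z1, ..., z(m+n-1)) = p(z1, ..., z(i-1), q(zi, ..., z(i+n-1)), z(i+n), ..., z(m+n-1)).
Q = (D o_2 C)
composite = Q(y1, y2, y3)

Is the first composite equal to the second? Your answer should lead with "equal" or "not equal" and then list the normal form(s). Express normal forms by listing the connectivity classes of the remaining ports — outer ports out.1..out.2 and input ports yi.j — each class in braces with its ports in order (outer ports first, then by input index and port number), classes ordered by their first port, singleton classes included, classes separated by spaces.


Reducing the first expression gives {out.1, out.2} {y1.1} {y1.2} {y2.1, y3.1} {y2.2} {y3.2}
Reducing the second expression gives {out.1, y2.1} {out.2} {y1.1} {y1.2} {y2.2, y3.1} {y3.2}
The forms do not match — not equal.

not equal: they reduce to {out.1, out.2} {y1.1} {y1.2} {y2.1, y3.1} {y2.2} {y3.2} and {out.1, y2.1} {out.2} {y1.1} {y1.2} {y2.2, y3.1} {y3.2}


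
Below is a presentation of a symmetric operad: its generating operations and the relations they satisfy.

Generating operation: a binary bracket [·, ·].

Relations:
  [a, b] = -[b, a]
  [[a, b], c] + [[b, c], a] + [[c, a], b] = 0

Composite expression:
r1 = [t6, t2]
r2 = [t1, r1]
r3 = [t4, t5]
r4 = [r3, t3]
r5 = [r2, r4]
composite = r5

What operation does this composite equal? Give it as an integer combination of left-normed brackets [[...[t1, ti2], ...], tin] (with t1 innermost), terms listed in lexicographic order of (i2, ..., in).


A multilinear Lie element is pinned by t1-initial words (t1 innermost).
Composite bracket: [[t1, [t6, t2]], [[t4, t5], t3]]
Applying ab - ba throughout gives 32 signed words (2^5 = 32).
Keep just the words that open with t1:
  sign of t1t2t6t3t4t5 is +1, so it contributes +[[[[[t1, t2], t6], t3], t4], t5]
  sign of t1t2t6t3t5t4 is -1, so it contributes -[[[[[t1, t2], t6], t3], t5], t4]
  sign of t1t2t6t4t5t3 is -1, so it contributes -[[[[[t1, t2], t6], t4], t5], t3]
  sign of t1t2t6t5t4t3 is +1, so it contributes +[[[[[t1, t2], t6], t5], t4], t3]
  sign of t1t6t2t3t4t5 is -1, so it contributes -[[[[[t1, t6], t2], t3], t4], t5]
  sign of t1t6t2t3t5t4 is +1, so it contributes +[[[[[t1, t6], t2], t3], t5], t4]
  sign of t1t6t2t4t5t3 is +1, so it contributes +[[[[[t1, t6], t2], t4], t5], t3]
  sign of t1t6t2t5t4t3 is -1, so it contributes -[[[[[t1, t6], t2], t5], t4], t3]

[[[[[t1, t2], t6], t3], t4], t5] - [[[[[t1, t2], t6], t3], t5], t4] - [[[[[t1, t2], t6], t4], t5], t3] + [[[[[t1, t2], t6], t5], t4], t3] - [[[[[t1, t6], t2], t3], t4], t5] + [[[[[t1, t6], t2], t3], t5], t4] + [[[[[t1, t6], t2], t4], t5], t3] - [[[[[t1, t6], t2], t5], t4], t3]


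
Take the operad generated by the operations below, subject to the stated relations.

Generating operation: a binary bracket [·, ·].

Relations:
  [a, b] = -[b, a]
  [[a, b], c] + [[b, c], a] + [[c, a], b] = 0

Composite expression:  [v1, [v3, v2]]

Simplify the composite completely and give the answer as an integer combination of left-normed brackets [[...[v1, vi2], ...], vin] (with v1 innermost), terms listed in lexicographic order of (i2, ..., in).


Expand each bracket as ab - ba; the v1-initial words give the coefficients.
Composite bracket: [v1, [v3, v2]]
Under [a, b] = ab - ba we get 4 signed associative words (2^2 = 4).
The v1-initial words carry the normal form:
  word v1v2v3 has sign -1, contributing -[[v1, v2], v3]
  word v1v3v2 has sign +1, contributing +[[v1, v3], v2]

-[[v1, v2], v3] + [[v1, v3], v2]


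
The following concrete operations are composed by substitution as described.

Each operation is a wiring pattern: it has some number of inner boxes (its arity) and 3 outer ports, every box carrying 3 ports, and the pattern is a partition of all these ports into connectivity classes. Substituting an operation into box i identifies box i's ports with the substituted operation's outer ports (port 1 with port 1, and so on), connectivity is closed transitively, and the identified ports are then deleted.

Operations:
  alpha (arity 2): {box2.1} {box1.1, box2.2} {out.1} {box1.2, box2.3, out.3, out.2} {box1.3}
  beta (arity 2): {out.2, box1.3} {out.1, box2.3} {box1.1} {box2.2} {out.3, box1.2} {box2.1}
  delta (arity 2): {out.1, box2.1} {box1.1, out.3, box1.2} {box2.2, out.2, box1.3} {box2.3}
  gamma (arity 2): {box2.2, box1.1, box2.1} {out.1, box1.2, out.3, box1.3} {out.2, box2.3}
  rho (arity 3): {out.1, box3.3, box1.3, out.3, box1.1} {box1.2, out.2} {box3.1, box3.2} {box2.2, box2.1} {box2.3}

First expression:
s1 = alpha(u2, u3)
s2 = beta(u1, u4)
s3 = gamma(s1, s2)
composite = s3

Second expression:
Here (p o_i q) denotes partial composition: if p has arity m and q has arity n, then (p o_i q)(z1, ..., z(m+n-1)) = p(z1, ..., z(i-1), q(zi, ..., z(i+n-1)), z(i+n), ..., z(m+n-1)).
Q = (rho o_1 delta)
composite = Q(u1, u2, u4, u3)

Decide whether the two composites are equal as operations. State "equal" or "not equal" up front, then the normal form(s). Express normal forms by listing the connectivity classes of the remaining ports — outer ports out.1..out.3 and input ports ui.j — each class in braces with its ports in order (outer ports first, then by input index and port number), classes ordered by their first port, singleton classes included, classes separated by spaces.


not equal: they reduce to {out.1, out.3, u2.2, u3.3} {out.2, u1.2} {u1.1} {u1.3, u4.3} {u2.1, u3.2} {u2.3} {u3.1} {u4.1} {u4.2} and {out.1, out.3, u1.1, u1.2, u2.1, u3.3} {out.2, u1.3, u2.2} {u2.3} {u3.1, u3.2} {u4.1, u4.2} {u4.3}

The first expression reduces to {out.1, out.3, u2.2, u3.3} {out.2, u1.2} {u1.1} {u1.3, u4.3} {u2.1, u3.2} {u2.3} {u3.1} {u4.1} {u4.2}
The second expression reduces to {out.1, out.3, u1.1, u1.2, u2.1, u3.3} {out.2, u1.3, u2.2} {u2.3} {u3.1, u3.2} {u4.1, u4.2} {u4.3}
No match — not equal.


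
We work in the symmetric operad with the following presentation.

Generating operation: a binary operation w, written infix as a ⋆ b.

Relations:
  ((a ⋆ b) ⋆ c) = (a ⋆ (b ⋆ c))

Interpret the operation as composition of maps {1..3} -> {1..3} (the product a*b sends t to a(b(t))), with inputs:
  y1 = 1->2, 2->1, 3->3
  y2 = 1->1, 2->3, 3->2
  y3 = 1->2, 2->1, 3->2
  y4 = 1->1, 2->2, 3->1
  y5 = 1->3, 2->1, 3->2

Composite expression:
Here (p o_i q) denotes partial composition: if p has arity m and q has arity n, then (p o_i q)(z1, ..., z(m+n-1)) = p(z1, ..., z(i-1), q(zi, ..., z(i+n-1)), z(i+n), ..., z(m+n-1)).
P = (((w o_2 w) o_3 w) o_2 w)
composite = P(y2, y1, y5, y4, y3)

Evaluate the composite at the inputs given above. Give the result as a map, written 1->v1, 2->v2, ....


1->3, 2->2, 3->3

(y1 ⋆ y5) = 1->3, 2->2, 3->1
(y4 ⋆ y3) = 1->2, 2->1, 3->2
((y1 ⋆ y5) ⋆ (y4 ⋆ y3)) = 1->2, 2->3, 3->2
(y2 ⋆ ((y1 ⋆ y5) ⋆ (y4 ⋆ y3))) = 1->3, 2->2, 3->3


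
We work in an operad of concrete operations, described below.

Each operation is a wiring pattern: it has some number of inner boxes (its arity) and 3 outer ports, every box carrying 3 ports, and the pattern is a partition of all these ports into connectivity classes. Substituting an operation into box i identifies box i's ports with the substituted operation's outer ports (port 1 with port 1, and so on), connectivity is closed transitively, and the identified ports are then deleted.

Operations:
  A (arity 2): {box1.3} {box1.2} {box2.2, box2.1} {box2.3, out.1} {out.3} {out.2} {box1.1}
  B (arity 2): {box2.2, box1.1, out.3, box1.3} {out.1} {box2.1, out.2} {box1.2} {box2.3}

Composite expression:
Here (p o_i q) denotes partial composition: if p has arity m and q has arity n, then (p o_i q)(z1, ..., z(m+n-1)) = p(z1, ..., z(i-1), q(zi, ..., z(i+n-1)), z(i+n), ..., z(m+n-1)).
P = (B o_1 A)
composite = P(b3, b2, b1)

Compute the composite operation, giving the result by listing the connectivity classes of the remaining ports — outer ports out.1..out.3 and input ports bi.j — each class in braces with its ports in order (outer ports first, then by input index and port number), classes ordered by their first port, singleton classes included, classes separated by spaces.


{out.1} {out.2, b1.1} {out.3, b1.2, b2.3} {b1.3} {b2.1, b2.2} {b3.1} {b3.2} {b3.3}

Substituting into B glues patterns; closure does the rest.
after A, the pattern on (b3, b2) reads {out.1, b2.3} {out.2} {out.3} {b2.1, b2.2} {b3.1} {b3.2} {b3.3} (out.j = its outer ports)
after B, the pattern on (b3, b2, b1) reads {out.1} {out.2, b1.1} {out.3, b1.2, b2.3} {b1.3} {b2.1, b2.2} {b3.1} {b3.2} {b3.3} (out.j = its outer ports)


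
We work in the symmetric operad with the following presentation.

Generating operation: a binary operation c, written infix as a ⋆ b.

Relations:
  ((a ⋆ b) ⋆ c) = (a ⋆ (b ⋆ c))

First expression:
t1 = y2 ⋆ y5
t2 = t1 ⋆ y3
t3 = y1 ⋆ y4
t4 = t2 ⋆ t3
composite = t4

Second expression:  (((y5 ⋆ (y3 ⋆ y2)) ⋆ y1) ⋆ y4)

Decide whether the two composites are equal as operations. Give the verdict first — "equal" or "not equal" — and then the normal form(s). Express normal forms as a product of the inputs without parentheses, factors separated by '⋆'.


not equal; the first gives y2 ⋆ y5 ⋆ y3 ⋆ y1 ⋆ y4 and the second y5 ⋆ y3 ⋆ y2 ⋆ y1 ⋆ y4

The first expression reduces to y2 ⋆ y5 ⋆ y3 ⋆ y1 ⋆ y4
The second expression reduces to y5 ⋆ y3 ⋆ y2 ⋆ y1 ⋆ y4
They disagree, so not equal.


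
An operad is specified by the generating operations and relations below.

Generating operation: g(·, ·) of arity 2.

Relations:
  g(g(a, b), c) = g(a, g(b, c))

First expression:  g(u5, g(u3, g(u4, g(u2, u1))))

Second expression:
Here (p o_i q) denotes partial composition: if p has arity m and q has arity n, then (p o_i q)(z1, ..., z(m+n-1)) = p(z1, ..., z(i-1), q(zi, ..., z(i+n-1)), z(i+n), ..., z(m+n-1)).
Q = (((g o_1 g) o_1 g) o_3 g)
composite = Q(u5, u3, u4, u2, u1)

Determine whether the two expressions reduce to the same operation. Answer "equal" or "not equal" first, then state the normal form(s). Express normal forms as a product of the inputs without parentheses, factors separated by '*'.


equal: each reduces to u5 * u3 * u4 * u2 * u1

In normal form, the first expression is u5 * u3 * u4 * u2 * u1
In normal form, the second expression is u5 * u3 * u4 * u2 * u1
Both agree, so they are equal.


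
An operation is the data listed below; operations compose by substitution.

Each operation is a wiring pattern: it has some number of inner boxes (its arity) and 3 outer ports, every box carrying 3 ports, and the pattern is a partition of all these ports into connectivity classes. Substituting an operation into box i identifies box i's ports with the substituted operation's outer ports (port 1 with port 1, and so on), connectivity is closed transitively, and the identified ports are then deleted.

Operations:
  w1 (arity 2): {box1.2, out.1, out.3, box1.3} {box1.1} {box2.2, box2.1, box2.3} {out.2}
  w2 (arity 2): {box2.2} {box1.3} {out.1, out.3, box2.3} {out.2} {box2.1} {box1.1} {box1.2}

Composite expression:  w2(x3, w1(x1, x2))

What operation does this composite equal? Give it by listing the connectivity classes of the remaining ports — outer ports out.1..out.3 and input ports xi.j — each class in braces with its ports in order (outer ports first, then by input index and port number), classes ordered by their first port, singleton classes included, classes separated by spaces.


{out.1, out.3, x1.2, x1.3} {out.2} {x1.1} {x2.1, x2.2, x2.3} {x3.1} {x3.2} {x3.3}

Reachability decides: close wires over w2-identified ports.
through w1, on inputs (x1, x2): {out.1, out.3, x1.2, x1.3} {out.2} {x1.1} {x2.1, x2.2, x2.3} (out.j = stage outer ports)
through w2, on inputs (x3, x1, x2): {out.1, out.3, x1.2, x1.3} {out.2} {x1.1} {x2.1, x2.2, x2.3} {x3.1} {x3.2} {x3.3} (out.j = stage outer ports)


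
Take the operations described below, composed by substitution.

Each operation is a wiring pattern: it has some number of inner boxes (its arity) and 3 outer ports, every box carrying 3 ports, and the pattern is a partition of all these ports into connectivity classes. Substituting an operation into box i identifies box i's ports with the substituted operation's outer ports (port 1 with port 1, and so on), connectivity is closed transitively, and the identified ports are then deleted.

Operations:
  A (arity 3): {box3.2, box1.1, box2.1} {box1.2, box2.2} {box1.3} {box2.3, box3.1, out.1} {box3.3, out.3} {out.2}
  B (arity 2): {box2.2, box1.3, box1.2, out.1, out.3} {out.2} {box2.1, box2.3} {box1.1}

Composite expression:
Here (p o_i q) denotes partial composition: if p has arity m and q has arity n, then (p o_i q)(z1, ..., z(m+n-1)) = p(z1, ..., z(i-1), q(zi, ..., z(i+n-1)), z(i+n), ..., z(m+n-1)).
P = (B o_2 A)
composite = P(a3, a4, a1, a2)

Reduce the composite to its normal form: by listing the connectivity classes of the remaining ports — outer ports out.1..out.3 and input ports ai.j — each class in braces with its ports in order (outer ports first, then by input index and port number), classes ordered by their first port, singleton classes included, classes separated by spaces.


{out.1, out.3, a3.2, a3.3} {out.2} {a1.1, a2.2, a4.1} {a1.2, a4.2} {a1.3, a2.1, a2.3} {a3.1} {a4.3}


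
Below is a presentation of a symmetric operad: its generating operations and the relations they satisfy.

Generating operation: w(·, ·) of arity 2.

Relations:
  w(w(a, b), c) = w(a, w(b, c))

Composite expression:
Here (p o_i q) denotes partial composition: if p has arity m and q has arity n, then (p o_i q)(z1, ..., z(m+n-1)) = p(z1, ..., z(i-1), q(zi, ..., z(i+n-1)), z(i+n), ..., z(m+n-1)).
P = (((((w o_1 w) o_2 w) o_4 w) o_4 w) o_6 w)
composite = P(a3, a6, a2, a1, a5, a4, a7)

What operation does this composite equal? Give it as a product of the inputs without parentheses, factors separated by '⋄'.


a3 ⋄ a6 ⋄ a2 ⋄ a1 ⋄ a5 ⋄ a4 ⋄ a7

All parenthesizations of w agree; list the a-inputs left to right.
w(a6, a2) spells out as a6 ⋄ a2
w(a3, w(a6, a2)) spells out as a3 ⋄ a6 ⋄ a2
w(a1, a5) spells out as a1 ⋄ a5
w(a4, a7) spells out as a4 ⋄ a7
w(w(a1, a5), w(a4, a7)) spells out as a1 ⋄ a5 ⋄ a4 ⋄ a7
w(w(a3, w(a6, a2)), w(w(a1, a5), w(a4, a7))) spells out as a3 ⋄ a6 ⋄ a2 ⋄ a1 ⋄ a5 ⋄ a4 ⋄ a7
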